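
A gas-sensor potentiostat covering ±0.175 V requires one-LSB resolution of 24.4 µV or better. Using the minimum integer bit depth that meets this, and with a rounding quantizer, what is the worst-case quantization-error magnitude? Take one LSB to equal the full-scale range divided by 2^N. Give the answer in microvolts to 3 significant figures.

Full-scale range = 0.175 V − (-0.175 V) = 0.35 V.
Levels needed ≥ 0.35/24.4 µV = 14340. 2^14 = 16384 suffices, so N_min = 14.
LSB = 0.35 V / 2^14 = 21.362 µV.
Half an LSB is 10.7 µV.

10.7 µV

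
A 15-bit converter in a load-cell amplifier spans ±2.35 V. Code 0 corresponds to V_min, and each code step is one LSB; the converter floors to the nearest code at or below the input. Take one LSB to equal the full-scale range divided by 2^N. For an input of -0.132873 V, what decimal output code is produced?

15457

The full-scale span is 2.35 − (-2.35) = 4.7 V. LSB = 4.7 V / 2^15 ≈ 143.4 µV.
V_in − V_min = -0.132873 − (-2.35) = 2.217127 V.
Divide by LSB: 2.217127 × 32768/4.7 = 15457.6208.
Truncating gives code 15457.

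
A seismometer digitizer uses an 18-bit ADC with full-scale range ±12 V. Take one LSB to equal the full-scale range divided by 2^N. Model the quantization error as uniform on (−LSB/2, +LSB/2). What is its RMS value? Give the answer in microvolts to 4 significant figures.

26.43 µV

The full-scale span is 12 − (-12) = 24 V.
LSB = 24 V ÷ 2^18 = 24/262144 V = 91.5527 µV.
σ_q = LSB/√12 = 91.5527 µV/3.4641 = 26.43 µV.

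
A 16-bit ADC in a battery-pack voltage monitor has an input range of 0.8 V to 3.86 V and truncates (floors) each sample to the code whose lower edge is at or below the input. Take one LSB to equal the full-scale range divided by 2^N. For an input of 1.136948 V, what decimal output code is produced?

7216

Full-scale range = 3.86 V − (0.8 V) = 3.06 V. LSB = 3.06 V / 2^16 ≈ 46.69 µV.
V_in − V_min = 1.136948 − (0.8) = 0.336948 V.
Divide by LSB: 0.336948 × 65536/3.06 = 7216.4131.
Truncating gives code 7216.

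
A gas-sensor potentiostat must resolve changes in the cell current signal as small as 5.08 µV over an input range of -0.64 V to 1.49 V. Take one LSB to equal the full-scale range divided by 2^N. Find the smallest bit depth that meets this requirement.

Range = 1.49 − (-0.64) = 2.13 V.
Levels needed ≥ 2.13/5.08 µV = 419300. 2^19 = 524288 suffices, so N_min = 19.

19 bits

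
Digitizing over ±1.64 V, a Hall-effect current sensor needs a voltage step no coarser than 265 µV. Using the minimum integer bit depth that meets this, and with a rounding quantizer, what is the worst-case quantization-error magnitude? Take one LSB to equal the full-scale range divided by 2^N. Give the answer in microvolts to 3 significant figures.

100 µV

The full-scale span is 1.64 − (-1.64) = 3.28 V.
Required number of levels: 3.28/265 µV = 12377; smallest N with 2^N ≥ that is 14.
LSB = 3.28 V / 2^14 = 200.20 µV.
Half an LSB is 100 µV.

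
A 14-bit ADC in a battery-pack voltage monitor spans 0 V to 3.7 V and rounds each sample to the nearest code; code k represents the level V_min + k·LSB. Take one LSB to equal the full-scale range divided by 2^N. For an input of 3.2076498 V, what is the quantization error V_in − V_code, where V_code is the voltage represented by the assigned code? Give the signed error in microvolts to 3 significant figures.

−40.6 µV

Span = 3.7 V. LSB = 3.7 V / 2^14 ≈ 225.8 µV.
(V_in − V_min)/LSB = (3.2076498 − (0)) × 16384/3.7 = 14203.8201 → nearest code k = 14204.
Reconstructed level: 0 + 14204 × 3.7/16384 V = 3.2076904297 V.
Error = V_in − V_code = 3.2076498 − (3.2076904297) = −40.6 µV.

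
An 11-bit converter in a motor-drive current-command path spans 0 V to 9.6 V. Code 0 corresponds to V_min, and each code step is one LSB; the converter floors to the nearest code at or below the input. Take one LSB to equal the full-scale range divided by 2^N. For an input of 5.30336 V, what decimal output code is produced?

Span = 9.6 V. LSB = 9.6 V / 2^11 ≈ 4.688 mV.
(V_in − V_min) × 2^11/range = (5.30336 − (0)) × 2048/9.6 = 1131.383.
Floor → code = 1131.

1131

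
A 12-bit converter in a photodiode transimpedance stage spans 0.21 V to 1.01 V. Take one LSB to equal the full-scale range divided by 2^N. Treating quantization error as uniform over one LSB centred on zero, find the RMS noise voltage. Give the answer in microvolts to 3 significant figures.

56.4 µV

The full-scale span is 1.01 − (0.21) = 0.8 V.
LSB = 0.8 V ÷ 2^12 = 0.8/4096 V = 195.31 µV.
For a uniform distribution on [−LSB/2, +LSB/2], V_rms = LSB/√12 = 195.31 µV/3.4641 = 56.4 µV.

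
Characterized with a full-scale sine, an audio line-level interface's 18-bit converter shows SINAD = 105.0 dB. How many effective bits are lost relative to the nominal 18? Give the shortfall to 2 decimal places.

0.85 bits

Effective bits = (105.0 − 1.76)/6.02 = 17.1495.
Lost resolution: 18 − 17.1495 = 0.8505 bits.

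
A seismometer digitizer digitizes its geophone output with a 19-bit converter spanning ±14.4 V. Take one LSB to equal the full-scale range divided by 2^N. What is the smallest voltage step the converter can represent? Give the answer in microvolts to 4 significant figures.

Span: 14.4 V − (-14.4 V) = 28.8 V.
There are 2^19 = 524288 steps.
LSB = 28.8 V ÷ 2^19 = 28.8/524288 V = 54.93 µV.

54.93 µV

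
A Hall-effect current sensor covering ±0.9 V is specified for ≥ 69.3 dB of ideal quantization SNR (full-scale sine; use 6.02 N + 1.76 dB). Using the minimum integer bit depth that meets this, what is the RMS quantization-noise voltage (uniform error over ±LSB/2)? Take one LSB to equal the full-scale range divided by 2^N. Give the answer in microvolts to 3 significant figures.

127 µV

Span: 0.9 V − (-0.9 V) = 1.8 V.
Required N = ⌈(69.3 − 1.76)/6.02⌉ = ⌈11.219⌉ = 12.
LSB = 1.8 V ÷ 2^12 = 1.8/4096 V = 439.45 µV.
RMS noise = LSB/√12 = 127 µV.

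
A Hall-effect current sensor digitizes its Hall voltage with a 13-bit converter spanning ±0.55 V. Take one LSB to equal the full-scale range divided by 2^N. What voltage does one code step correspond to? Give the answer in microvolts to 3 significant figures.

The full-scale span is 0.55 − (-0.55) = 1.1 V.
There are 2^13 = 8192 steps.
One LSB is 1.1 V / 8192 = 134 µV.

134 µV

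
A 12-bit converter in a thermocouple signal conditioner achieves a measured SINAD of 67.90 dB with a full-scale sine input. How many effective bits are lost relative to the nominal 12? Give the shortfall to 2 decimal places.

Effective bits = (67.90 − 1.76)/6.02 = 10.9867.
Shortfall = 12 − 10.9867 = 1.0133 bits.

1.01 bits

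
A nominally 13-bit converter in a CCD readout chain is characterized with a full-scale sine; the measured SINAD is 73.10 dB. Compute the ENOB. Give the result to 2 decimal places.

ENOB = (SINAD − 1.76) / 6.02 = (73.10 − 1.76) / 6.02 = 71.34 / 6.02 = 11.8505.

11.85 bits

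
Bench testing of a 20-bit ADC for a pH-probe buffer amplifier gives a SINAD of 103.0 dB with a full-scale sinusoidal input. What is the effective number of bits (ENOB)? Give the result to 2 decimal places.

16.82 bits

(103.0 − 1.76) / 6.02 = 101.24/6.02 = 16.8173 effective bits.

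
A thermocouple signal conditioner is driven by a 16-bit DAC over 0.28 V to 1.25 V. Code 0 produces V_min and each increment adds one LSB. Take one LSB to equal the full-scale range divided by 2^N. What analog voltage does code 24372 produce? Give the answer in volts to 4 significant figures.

0.6407 V

Full-scale range = 1.25 V − (0.28 V) = 0.97 V. LSB = 0.97 V / 2^16.
Output = V_min + (24372/65536) × range = 0.28 + 0.371887 × 0.97 V
      = 0.28 V + 0.360731 V = 0.640731 V.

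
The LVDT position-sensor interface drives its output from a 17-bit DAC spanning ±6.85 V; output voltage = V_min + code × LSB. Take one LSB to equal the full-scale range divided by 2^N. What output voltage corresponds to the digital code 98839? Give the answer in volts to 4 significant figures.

Span: 6.85 V − (-6.85 V) = 13.7 V. LSB = 13.7 V / 2^17.
V_out = -6.85 + 98839 × (13.7/131072) V
      = -6.85 V + 10.3309 V = 3.48092 V.

3.481 V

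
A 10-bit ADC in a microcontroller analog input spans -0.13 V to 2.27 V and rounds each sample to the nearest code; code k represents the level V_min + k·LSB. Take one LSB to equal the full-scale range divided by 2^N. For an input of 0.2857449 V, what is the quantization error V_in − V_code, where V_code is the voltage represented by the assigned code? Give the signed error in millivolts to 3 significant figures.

+0.901 mV

Full-scale range = 2.27 V − (-0.13 V) = 2.4 V. LSB = 2.4 V / 2^10 ≈ 2.344 mV.
(0.2857449 − (-0.13)) / LSB = 0.4157449 × 1024/2.4 = 177.3845. Nearest integer: k = 177.
V_code = -0.13 + (177/1024) × 2.4 = 0.2848437500 V.
e = 0.2857449 − (0.2848437500) = +0.901 mV.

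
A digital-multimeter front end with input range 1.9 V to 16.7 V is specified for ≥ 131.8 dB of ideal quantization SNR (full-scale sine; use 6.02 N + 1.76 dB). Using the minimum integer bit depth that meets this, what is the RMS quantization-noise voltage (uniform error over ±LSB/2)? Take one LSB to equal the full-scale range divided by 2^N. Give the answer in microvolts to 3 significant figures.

Full-scale range = 16.7 V − (1.9 V) = 14.8 V.
Solving 6.02 N ≥ 131.8 − 1.76: N ≥ 21.601. Round up → N = 22.
Step size = 14.8/4194304 V = 3.5286 µV.
RMS noise = LSB/√12 = 1.02 µV.

1.02 µV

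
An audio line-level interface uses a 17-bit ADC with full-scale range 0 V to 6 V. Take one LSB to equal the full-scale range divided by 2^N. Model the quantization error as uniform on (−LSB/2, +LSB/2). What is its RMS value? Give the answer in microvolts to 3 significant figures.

V_FS = 6 V.
One LSB is 6 V / 131072 = 45.776 µV.
RMS of a uniform error over width LSB is LSB/√12 = 13.2 µV.

13.2 µV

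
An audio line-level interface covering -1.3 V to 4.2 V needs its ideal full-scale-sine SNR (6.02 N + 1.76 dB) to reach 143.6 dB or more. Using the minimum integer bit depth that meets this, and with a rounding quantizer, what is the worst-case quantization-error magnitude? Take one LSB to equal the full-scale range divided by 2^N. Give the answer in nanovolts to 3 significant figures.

The full-scale span is 4.2 − (-1.3) = 5.5 V.
Required N = ⌈(143.6 − 1.76)/6.02⌉ = ⌈23.561⌉ = 24.
LSB = 5.5 V / 2^24 = 327.83 nV.
Half an LSB is 164 nV.

164 nV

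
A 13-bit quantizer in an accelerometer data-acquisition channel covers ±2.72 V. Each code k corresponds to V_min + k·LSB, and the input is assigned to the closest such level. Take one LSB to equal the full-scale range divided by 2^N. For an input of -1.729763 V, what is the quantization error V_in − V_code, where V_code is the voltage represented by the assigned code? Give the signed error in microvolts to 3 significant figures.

Range = 2.72 − (-2.72) = 5.44 V. LSB = 5.44 V / 2^13 ≈ 0.6641 mV.
(-1.729763 − (-2.72)) / LSB = 0.990237 × 8192/5.44 = 1491.1804. Nearest integer: k = 1491.
Reconstructed level: -2.72 + 1491 × 5.44/8192 V = -1.729882813 V.
V_in − V_code = -1.729763 − (-1.729882813) = +120 µV.

+120 µV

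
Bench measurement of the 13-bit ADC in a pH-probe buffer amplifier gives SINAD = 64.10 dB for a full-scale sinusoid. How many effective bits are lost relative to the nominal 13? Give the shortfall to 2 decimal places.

N_eff = (64.10 − 1.76)/6.02 = 10.3555 bits.
Lost resolution: 13 − 10.3555 = 2.6445 bits.

2.64 bits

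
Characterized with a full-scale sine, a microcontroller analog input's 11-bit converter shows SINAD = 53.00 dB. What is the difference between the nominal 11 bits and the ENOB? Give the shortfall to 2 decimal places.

2.49 bits

ENOB = (SINAD − 1.76)/6.02 = (53.00 − 1.76)/6.02 = 8.5116 bits.
11 − 8.5116 = 2.49 bits below nominal.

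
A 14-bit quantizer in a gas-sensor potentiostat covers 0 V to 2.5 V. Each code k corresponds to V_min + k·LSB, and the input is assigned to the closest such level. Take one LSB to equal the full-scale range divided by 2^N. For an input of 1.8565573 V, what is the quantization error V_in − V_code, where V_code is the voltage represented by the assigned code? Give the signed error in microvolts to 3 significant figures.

Span = 2.5 V. LSB = 2.5 V / 2^14 ≈ 152.6 µV.
(1.8565573 − (0)) / LSB = 1.8565573 × 16384/2.5 = 12167.1339. Nearest integer: k = 12167.
V_code = V_min + k × range/2^14 = 0 + 12167 × 2.5/16384 = 1.8565368652 V.
Error = V_in − V_code = 1.8565573 − (1.8565368652) = +20.4 µV.

+20.4 µV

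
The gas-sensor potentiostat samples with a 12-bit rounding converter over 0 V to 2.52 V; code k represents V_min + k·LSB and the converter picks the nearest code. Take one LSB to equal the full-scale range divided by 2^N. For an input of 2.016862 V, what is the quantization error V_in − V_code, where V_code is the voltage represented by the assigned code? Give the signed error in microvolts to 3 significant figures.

+124 µV

Span = 2.52 V. LSB = 2.52 V / 2^12 ≈ 0.6152 mV.
(V_in − V_min)/LSB = (2.016862 − (0)) × 4096/2.52 = 3278.2011 → nearest code k = 3278.
V_code = 0 + (3278/4096) × 2.52 = 2.016738281 V.
e = 2.016862 − (2.016738281) = +124 µV.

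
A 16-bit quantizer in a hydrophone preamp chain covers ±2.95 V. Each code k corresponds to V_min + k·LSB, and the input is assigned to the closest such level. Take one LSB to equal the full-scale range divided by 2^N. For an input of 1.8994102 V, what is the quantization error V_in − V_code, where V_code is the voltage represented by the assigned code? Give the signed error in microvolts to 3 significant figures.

+23.6 µV

Full-scale range = 2.95 V − (-2.95 V) = 5.9 V. LSB = 5.9 V / 2^16 ≈ 90.03 µV.
Position in LSBs: (1.8994102 − (-2.95)) × 65536/5.9 = 53866.2622; rounding gives k = 53866.
Reconstructed level: -2.95 + 53866 × 5.9/65536 V = 1.8993865967 V.
V_in − V_code = 1.8994102 − (1.8993865967) = +23.6 µV.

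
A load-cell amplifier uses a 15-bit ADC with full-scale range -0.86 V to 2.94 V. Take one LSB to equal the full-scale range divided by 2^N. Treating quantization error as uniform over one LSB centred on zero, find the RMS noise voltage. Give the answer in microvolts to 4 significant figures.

Range = 2.94 − (-0.86) = 3.8 V.
One LSB is 3.8 V / 32768 = 115.967 µV.
V_rms = LSB/√12 = 115.967 µV / √12 = 33.48 µV.

33.48 µV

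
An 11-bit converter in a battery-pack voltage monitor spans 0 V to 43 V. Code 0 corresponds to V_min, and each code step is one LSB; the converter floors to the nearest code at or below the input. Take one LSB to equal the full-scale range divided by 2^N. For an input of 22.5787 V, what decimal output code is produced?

Range is 43 V. LSB = 43 V / 2^11 ≈ 21.00 mV.
V_in − V_min = 22.5787 − (0) = 22.5787 V.
Divide by LSB: 22.5787 × 2048/43 = 1075.3762.
Truncating gives code 1075.

1075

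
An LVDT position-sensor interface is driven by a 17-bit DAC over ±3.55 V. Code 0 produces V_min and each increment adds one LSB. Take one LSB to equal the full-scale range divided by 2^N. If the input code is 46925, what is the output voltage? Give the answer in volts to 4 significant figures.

Span: 3.55 V − (-3.55 V) = 7.1 V. LSB = 7.1 V / 2^17.
Output = V_min + (46925/131072) × range = -3.55 + 0.358009 × 7.1 V
      = -3.55 V + 2.54187 V = -1.00813 V.

-1.008 V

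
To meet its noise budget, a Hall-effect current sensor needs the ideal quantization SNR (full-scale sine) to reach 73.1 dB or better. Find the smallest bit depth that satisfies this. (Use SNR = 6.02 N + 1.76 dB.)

N ≥ (73.1 − 1.76)/6.02 = 11.850 → N_min = 12.

12 bits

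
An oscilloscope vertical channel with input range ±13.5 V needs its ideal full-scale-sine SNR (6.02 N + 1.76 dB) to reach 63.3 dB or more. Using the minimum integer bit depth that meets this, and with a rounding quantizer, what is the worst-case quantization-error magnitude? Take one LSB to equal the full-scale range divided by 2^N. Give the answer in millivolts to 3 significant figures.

6.59 mV

Span: 13.5 V − (-13.5 V) = 27 V.
Required N = ⌈(63.3 − 1.76)/6.02⌉ = ⌈10.223⌉ = 11.
LSB = 27 V / 2^11 = 13.184 mV.
|e|_max = LSB/2 = 6.59 mV.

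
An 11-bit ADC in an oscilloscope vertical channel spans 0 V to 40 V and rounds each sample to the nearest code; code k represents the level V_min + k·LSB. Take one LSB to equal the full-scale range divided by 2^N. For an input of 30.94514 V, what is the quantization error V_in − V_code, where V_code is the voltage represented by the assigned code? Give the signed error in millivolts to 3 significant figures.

+7.64 mV

Range is 40 V. LSB = 40 V / 2^11 ≈ 19.53 mV.
(V_in − V_min)/LSB = (30.94514 − (0)) × 2048/40 = 1584.3912 → nearest code k = 1584.
V_code = V_min + k × range/2^11 = 0 + 1584 × 40/2048 = 30.93750000 V.
e = 30.94514 − (30.93750000) = +7.64 mV.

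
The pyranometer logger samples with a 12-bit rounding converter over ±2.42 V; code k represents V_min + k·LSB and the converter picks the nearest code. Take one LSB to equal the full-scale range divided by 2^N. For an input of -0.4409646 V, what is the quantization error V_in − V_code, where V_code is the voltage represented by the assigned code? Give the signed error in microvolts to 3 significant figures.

−213 µV

Range = 2.42 − (-2.42) = 4.84 V. LSB = 4.84 V / 2^12 ≈ 1.182 mV.
(-0.4409646 − (-2.42)) / LSB = 1.9790354 × 4096/4.84 = 1674.8200. Nearest integer: k = 1675.
V_code = -2.42 + (1675/4096) × 4.84 = -0.4407519531 V.
e = -0.4409646 − (-0.4407519531) = −213 µV.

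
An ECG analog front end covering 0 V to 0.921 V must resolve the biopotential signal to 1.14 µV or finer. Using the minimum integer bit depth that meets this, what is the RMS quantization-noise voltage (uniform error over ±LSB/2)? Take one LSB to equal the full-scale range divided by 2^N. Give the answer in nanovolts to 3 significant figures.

Span = 0.921 V.
0.921 V / 1.14 µV = 807900. Since 2^19 = 524288 and 2^20 = 1048576, N = 20.
Step size = 0.921/1048576 V = 0.87833 µV.
V_rms = LSB/√12 = 254 nV.

254 nV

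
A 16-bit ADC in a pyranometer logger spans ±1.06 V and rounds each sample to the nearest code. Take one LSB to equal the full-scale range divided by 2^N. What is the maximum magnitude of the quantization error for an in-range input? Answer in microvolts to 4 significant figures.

16.17 µV

Range = 1.06 − (-1.06) = 2.12 V.
LSB = 2.12 V ÷ 2^16 = 2.12/65536 V = 32.3486 µV.
|e|_max = LSB/2 = 16.17 µV.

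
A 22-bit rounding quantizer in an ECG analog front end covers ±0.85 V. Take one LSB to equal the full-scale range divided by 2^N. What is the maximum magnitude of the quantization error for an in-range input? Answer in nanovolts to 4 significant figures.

202.7 nV

Span: 0.85 V − (-0.85 V) = 1.7 V.
Step size = 1.7/4194304 V = 405.312 nV.
Worst-case error for round-to-nearest is half an LSB: 202.7 nV.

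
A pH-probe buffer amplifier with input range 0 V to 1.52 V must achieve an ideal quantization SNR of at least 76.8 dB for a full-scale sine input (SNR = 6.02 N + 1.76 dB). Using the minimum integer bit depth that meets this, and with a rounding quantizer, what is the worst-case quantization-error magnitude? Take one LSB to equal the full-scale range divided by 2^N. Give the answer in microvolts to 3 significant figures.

Range is 1.52 V.
N ≥ (76.8 − 1.76)/6.02 = 12.465 → N_min = 13.
LSB = 1.52 V ÷ 2^13 = 1.52/8192 V = 185.55 µV.
|e|_max = LSB/2 = 92.8 µV.

92.8 µV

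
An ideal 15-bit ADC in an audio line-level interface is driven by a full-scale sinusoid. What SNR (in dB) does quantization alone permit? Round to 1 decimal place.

92.1 dB

6.02(15) + 1.76 = 90.30 + 1.76 = 92.06 dB.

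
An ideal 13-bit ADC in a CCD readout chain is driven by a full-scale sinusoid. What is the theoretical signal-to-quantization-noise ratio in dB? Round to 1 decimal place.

For an ideal N-bit converter with full-scale sine input, SNR = 6.02 N + 1.76 dB. SNR = 6.02 × 13 + 1.76 = 78.26 + 1.76 = 80.02 dB.

80.0 dB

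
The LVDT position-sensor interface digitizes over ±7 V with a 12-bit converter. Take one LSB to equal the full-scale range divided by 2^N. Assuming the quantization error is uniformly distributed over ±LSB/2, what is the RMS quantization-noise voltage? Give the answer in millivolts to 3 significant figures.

0.987 mV

Span: 7 V − (-7 V) = 14 V.
Step size = 14/4096 V = 3.4180 mV.
V_rms = LSB/√12 = 3.4180 mV / √12 = 0.987 mV.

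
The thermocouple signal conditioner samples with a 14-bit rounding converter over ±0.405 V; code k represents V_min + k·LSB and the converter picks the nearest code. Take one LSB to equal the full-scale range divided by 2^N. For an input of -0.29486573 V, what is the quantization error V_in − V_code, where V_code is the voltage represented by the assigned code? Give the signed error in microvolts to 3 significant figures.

Range = 0.405 − (-0.405) = 0.81 V. LSB = 0.81 V / 2^14 ≈ 49.44 µV.
Position in LSBs: (-0.29486573 − (-0.405)) × 16384/0.81 = 2227.7036; rounding gives k = 2228.
Reconstructed level: -0.405 + 2228 × 0.81/16384 V = -0.29485107422 V.
V_in − V_code = -0.29486573 − (-0.29485107422) = −14.7 µV.

−14.7 µV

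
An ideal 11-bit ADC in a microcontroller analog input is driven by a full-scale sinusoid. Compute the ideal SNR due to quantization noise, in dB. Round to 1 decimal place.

68.0 dB

6.02(11) + 1.76 = 66.22 + 1.76 = 67.98 dB.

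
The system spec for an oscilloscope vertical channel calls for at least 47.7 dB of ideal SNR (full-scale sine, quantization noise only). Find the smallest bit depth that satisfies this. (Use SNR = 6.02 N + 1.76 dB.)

6.02 N + 1.76 ≥ 47.7 gives N ≥ 7.631, so the minimum integer is 8.

8 bits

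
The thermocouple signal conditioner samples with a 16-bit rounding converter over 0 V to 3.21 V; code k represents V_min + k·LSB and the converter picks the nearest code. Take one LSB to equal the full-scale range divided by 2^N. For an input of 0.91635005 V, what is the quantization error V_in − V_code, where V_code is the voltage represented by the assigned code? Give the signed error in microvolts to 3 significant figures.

Range is 3.21 V. LSB = 3.21 V / 2^16 ≈ 48.98 µV.
(V_in − V_min)/LSB = (0.91635005 − (0)) × 65536/3.21 = 18708.3853 → nearest code k = 18708.
Reconstructed level: 0 + 18708 × 3.21/65536 V = 0.91633117676 V.
Error = V_in − V_code = 0.91635005 − (0.91633117676) = +18.9 µV.

+18.9 µV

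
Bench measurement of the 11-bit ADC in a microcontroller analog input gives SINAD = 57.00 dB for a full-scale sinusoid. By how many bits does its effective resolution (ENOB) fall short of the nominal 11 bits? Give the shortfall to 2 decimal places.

1.82 bits

Effective bits = (57.00 − 1.76)/6.02 = 9.1761.
Shortfall = 11 − 9.1761 = 1.8239 bits.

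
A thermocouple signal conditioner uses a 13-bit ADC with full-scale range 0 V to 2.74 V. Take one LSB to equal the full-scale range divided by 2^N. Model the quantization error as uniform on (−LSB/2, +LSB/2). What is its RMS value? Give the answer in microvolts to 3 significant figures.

Span = 2.74 V.
LSB = 2.74 V ÷ 2^13 = 2.74/8192 V = 334.47 µV.
RMS of a uniform error over width LSB is LSB/√12 = 96.6 µV.

96.6 µV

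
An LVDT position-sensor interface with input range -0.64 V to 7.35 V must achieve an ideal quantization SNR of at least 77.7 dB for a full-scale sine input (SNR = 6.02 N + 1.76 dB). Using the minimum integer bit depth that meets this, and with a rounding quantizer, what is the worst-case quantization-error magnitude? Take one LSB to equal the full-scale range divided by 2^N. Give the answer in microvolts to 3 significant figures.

Full-scale range = 7.35 V − (-0.64 V) = 7.99 V.
6.02 N + 1.76 ≥ 77.7 gives N ≥ 12.615, so the minimum integer is 13.
LSB = 7.99 V ÷ 2^13 = 7.99/8192 V = 0.97534 mV.
|e|_max = LSB/2 = 488 µV.

488 µV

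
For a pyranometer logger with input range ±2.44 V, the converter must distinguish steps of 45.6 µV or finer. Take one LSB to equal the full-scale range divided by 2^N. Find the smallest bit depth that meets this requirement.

17 bits

Full-scale range = 2.44 V − (-2.44 V) = 4.88 V.
Levels needed ≥ 4.88/45.6 µV = 107000. 2^17 = 131072 suffices, so N_min = 17.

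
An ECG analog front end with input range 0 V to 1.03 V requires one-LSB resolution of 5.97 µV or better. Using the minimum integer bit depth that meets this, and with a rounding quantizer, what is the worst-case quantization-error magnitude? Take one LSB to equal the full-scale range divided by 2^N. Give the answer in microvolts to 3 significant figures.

Full-scale range = 1.03 V.
Need 2^N ≥ 1.03 V / 5.97 µV = 172500 → N_min = 18.
LSB = 1.03 V / 2^18 = 3.9291 µV.
|e|_max = LSB/2 = 1.96 µV.

1.96 µV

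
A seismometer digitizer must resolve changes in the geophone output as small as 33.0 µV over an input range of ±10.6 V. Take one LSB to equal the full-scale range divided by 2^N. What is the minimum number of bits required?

20 bits

Span: 10.6 V − (-10.6 V) = 21.2 V.
21.2 V / 33.0 µV = 642400. Since 2^19 = 524288 and 2^20 = 1048576, N = 20.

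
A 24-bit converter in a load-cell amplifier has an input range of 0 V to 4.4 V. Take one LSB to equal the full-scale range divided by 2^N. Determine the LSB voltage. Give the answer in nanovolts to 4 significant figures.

Full-scale range = 4.4 V.
There are 2^24 = 16777216 steps.
LSB = 4.4 V ÷ 2^24 = 4.4/16777216 V = 262.3 nV.

262.3 nV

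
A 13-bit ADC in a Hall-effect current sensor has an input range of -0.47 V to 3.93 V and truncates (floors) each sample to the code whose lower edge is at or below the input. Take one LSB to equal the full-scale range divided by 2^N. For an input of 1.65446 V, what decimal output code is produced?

3955

The full-scale span is 3.93 − (-0.47) = 4.4 V. LSB = 4.4 V / 2^13 ≈ 0.5371 mV.
V_in − V_min = 1.65446 − (-0.47) = 2.12446 V.
Divide by LSB: 2.12446 × 8192/4.4 = 3955.3583.
Truncating gives code 3955.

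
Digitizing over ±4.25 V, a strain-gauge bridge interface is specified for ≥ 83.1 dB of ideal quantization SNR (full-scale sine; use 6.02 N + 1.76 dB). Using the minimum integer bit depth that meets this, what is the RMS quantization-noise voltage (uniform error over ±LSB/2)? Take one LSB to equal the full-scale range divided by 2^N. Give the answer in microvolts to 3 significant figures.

150 µV

Span: 4.25 V − (-4.25 V) = 8.5 V.
Required N = ⌈(83.1 − 1.76)/6.02⌉ = ⌈13.512⌉ = 14.
Step size = 8.5/16384 V = 0.51880 mV.
V_rms = LSB/√12 = 150 µV.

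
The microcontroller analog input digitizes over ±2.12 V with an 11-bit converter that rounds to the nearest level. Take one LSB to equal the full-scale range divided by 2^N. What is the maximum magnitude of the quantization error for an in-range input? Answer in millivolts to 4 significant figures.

1.035 mV

Full-scale range = 2.12 V − (-2.12 V) = 4.24 V.
One LSB is 4.24 V / 2048 = 2.07031 mV.
A rounding quantizer has |error| ≤ LSB/2 = 1.035 mV.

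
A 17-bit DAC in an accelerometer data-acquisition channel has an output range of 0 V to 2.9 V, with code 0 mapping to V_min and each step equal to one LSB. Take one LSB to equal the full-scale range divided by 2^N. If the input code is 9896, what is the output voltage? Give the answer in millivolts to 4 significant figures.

Span = 2.9 V. LSB = 2.9 V / 2^17.
V_out = 0 + 9896 × (2.9/131072) V
      = 0 + 0.218951 = 0.218951 V.

219.0 mV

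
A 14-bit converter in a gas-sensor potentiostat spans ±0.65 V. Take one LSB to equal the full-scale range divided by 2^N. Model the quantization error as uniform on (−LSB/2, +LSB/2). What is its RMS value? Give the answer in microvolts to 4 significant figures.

Span: 0.65 V − (-0.65 V) = 1.3 V.
LSB = 1.3 V / 2^14 = 79.3457 µV.
V_rms = LSB/√12 = 79.3457 µV / √12 = 22.91 µV.

22.91 µV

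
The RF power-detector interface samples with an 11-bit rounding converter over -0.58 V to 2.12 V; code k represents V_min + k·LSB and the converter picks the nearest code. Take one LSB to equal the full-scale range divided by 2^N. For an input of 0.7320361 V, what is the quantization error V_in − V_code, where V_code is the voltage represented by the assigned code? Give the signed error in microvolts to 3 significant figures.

+269 µV

Full-scale range = 2.12 V − (-0.58 V) = 2.7 V. LSB = 2.7 V / 2^11 ≈ 1.318 mV.
(0.7320361 − (-0.58)) / LSB = 1.3120361 × 2048/2.7 = 995.2037. Nearest integer: k = 995.
V_code = V_min + k × range/2^11 = -0.58 + 995 × 2.7/2048 = 0.7317675781 V.
V_in − V_code = 0.7320361 − (0.7317675781) = +269 µV.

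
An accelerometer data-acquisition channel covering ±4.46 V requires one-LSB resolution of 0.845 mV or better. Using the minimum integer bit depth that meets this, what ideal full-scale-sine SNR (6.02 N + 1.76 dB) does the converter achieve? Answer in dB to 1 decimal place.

86.0 dB

Range = 4.46 − (-4.46) = 8.92 V.
Required number of levels: 8.92/0.845 mV = 10556; smallest N with 2^N ≥ that is 14.
Ideal SNR at N = 14: 6.02·14 + 1.76 = 86.0 dB.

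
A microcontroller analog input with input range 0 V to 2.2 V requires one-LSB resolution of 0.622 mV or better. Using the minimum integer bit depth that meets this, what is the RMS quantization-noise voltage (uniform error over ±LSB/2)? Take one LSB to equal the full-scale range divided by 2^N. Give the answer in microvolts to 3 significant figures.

155 µV

V_FS = 2.2 V.
2.2 V / 0.622 mV = 3537. Since 2^11 = 2048 and 2^12 = 4096, N = 12.
One LSB is 2.2 V / 4096 = 0.53711 mV.
V_rms = LSB/√12 = 155 µV.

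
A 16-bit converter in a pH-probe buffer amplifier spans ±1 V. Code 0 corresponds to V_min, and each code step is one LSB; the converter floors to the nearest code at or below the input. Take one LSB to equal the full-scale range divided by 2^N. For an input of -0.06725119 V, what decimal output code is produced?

The full-scale span is 1 − (-1) = 2 V. LSB = 2 V / 2^16 ≈ 30.52 µV.
code = ⌊(V_in − V_min)/LSB⌋ = ⌊(V_in − V_min) × 2^16 / range⌋
     = ⌊(-0.06725119 − (-1)) × 65536 / 2⌋ = ⌊0.93274881 × 65536/2⌋
     = ⌊30564.313⌋ = 30564.

30564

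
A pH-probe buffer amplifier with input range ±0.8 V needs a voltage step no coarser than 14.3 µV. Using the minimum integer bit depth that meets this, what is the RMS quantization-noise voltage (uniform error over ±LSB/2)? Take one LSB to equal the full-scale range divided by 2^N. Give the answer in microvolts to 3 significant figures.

3.52 µV

Range = 0.8 − (-0.8) = 1.6 V.
Need 2^N ≥ 1.6 V / 14.3 µV = 111900 → N_min = 17.
LSB = 1.6 V / 2^17 = 12.207 µV.
σ_q = LSB/√12 = 12.207 µV/3.4641 = 3.52 µV.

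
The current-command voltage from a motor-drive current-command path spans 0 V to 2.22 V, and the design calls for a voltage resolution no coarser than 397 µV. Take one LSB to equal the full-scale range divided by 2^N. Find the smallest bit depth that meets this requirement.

13 bits

Range is 2.22 V.
Required number of levels: 2.22/397 µV = 5591.9; smallest N with 2^N ≥ that is 13.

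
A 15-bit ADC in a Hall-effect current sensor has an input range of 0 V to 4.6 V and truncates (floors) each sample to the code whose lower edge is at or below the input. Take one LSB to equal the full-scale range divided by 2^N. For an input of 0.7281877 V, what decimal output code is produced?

5187

Range is 4.6 V. LSB = 4.6 V / 2^15 ≈ 140.4 µV.
V_in − V_min = 0.7281877 − (0) = 0.7281877 V.
Divide by LSB: 0.7281877 × 32768/4.6 = 5187.2293.
Truncating gives code 5187.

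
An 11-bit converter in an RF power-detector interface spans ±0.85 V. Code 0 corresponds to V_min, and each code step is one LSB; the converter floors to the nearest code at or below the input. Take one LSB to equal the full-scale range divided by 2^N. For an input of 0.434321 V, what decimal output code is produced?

Range = 0.85 − (-0.85) = 1.7 V. LSB = 1.7 V / 2^11 ≈ 0.8301 mV.
V_in − V_min = 0.434321 − (-0.85) = 1.284321 V.
Divide by LSB: 1.284321 × 2048/1.7 = 1547.2291.
Truncating gives code 1547.

1547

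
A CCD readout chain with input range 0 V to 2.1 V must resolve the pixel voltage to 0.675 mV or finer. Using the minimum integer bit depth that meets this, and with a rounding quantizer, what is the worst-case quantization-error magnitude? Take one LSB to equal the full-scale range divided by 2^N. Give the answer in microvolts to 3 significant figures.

Full-scale range = 2.1 V.
2.1 V / 0.675 mV = 3111. Since 2^11 = 2048 and 2^12 = 4096, N = 12.
LSB = 2.1 V ÷ 2^12 = 2.1/4096 V = 0.51270 mV.
Max error for round-to-nearest is LSB/2 = 256 µV.

256 µV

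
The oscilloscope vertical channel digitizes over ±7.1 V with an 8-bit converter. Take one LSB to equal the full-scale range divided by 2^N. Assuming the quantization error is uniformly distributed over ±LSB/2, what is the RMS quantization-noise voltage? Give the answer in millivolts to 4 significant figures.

Full-scale range = 7.1 V − (-7.1 V) = 14.2 V.
One LSB is 14.2 V / 256 = 55.4688 mV.
For a uniform distribution on [−LSB/2, +LSB/2], V_rms = LSB/√12 = 55.4688 mV/3.4641 = 16.01 mV.

16.01 mV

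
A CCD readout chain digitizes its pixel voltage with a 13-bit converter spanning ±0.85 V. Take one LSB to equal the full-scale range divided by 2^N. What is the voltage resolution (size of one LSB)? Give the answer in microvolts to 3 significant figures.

208 µV

Full-scale range = 0.85 V − (-0.85 V) = 1.7 V.
2^13 = 8192 levels.
LSB = 1.7 V / 2^13 = 208 µV.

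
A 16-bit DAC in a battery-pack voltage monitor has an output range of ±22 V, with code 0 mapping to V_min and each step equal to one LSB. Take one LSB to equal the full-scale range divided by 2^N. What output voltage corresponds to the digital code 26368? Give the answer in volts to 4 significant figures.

-4.297 V

Range = 22 − (-22) = 44 V. LSB = 44 V / 2^16.
V_out = -22 + 26368 × (44/65536) V
      = -22 + 17.7031 = -4.29688 V.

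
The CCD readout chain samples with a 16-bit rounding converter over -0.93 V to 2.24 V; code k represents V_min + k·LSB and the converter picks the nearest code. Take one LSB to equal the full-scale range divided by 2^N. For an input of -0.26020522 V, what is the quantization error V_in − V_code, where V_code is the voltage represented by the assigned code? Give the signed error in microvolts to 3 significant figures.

+10.4 µV

Full-scale range = 2.24 V − (-0.93 V) = 3.17 V. LSB = 3.17 V / 2^16 ≈ 48.37 µV.
Position in LSBs: (-0.26020522 − (-0.93)) × 65536/3.17 = 13847.2147; rounding gives k = 13847.
V_code = V_min + k × range/2^16 = -0.93 + 13847 × 3.17/65536 = -0.26021560669 V.
e = -0.26020522 − (-0.26021560669) = +10.4 µV.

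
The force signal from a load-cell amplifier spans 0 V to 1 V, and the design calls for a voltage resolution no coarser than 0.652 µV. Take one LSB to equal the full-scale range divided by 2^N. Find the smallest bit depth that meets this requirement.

21 bits

V_FS = 1 V.
1 V / 0.652 µV = 1.534e6. Since 2^20 = 1048576 and 2^21 = 2097152, N = 21.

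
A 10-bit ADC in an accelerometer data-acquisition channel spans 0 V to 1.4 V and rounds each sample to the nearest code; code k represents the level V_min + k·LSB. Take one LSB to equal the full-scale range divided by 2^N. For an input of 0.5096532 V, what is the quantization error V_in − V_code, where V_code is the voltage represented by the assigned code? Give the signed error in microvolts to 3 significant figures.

Span = 1.4 V. LSB = 1.4 V / 2^10 ≈ 1.367 mV.
(V_in − V_min)/LSB = (0.5096532 − (0)) × 1024/1.4 = 372.7749 → nearest code k = 373.
V_code = 0 + (373/1024) × 1.4 = 0.5099609375 V.
V_in − V_code = 0.5096532 − (0.5099609375) = −308 µV.

−308 µV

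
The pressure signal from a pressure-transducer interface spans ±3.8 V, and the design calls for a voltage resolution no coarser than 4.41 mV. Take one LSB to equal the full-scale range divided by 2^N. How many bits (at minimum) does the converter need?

Range = 3.8 − (-3.8) = 7.6 V.
Need 2^N ≥ 7.6 V / 4.41 mV = 1723 → N_min = 11.

11 bits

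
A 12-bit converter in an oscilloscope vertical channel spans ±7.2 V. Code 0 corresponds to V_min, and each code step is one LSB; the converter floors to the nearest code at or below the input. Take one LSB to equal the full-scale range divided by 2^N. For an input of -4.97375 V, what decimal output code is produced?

Full-scale range = 7.2 V − (-7.2 V) = 14.4 V. LSB = 14.4 V / 2^12 ≈ 3.516 mV.
code = ⌊(V_in − V_min)/LSB⌋ = ⌊(V_in − V_min) × 2^12 / range⌋
     = ⌊(-4.97375 − (-7.2)) × 4096 / 14.4⌋ = ⌊2.22625 × 4096/14.4⌋
     = ⌊633.244⌋ = 633.

633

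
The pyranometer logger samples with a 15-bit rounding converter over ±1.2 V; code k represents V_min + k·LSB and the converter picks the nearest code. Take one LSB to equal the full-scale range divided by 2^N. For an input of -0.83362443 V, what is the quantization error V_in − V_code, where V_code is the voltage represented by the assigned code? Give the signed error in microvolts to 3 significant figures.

+18.1 µV

Full-scale range = 1.2 V − (-1.2 V) = 2.4 V. LSB = 2.4 V / 2^15 ≈ 73.24 µV.
(-0.83362443 − (-1.2)) / LSB = 0.36637557 × 32768/2.4 = 5002.2478. Nearest integer: k = 5002.
Reconstructed level: -1.2 + 5002 × 2.4/32768 V = -0.83364257813 V.
e = -0.83362443 − (-0.83364257813) = +18.1 µV.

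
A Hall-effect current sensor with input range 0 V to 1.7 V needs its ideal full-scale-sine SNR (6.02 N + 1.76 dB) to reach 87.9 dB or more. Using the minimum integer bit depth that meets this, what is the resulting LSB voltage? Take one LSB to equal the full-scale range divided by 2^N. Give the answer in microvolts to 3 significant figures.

51.9 µV

Range is 1.7 V.
Solving 6.02 N ≥ 87.9 − 1.76: N ≥ 14.309. Round up → N = 15.
LSB = 1.7 V / 2^15 = 51.9 µV.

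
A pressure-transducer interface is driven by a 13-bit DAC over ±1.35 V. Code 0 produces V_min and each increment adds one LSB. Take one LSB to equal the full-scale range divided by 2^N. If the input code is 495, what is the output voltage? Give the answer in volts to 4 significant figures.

Span: 1.35 V − (-1.35 V) = 2.7 V. LSB = 2.7 V / 2^13.
Output = V_min + (495/8192) × range = -1.35 + 0.0604248 × 2.7 V
      = -1.35 + 0.163147 = -1.18685 V.

-1.187 V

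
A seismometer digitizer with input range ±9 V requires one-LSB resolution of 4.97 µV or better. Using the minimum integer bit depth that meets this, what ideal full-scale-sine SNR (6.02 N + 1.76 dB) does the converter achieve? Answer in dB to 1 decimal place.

Range = 9 − (-9) = 18 V.
Need 2^N ≥ 18 V / 4.97 µV = 3.622e6 → N_min = 22.
6.02(22) + 1.76 = 134.20 dB.

134.2 dB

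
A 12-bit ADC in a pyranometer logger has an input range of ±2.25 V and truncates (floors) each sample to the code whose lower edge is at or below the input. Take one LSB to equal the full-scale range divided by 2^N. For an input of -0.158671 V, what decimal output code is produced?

Full-scale range = 2.25 V − (-2.25 V) = 4.5 V. LSB = 4.5 V / 2^12 ≈ 1.099 mV.
V_in − V_min = -0.158671 − (-2.25) = 2.091329 V.
Divide by LSB: 2.091329 × 4096/4.5 = 1903.5741.
Truncating gives code 1903.

1903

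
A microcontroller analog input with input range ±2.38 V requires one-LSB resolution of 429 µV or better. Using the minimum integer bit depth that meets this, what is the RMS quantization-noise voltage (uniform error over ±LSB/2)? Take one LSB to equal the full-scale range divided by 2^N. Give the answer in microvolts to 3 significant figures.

Span: 2.38 V − (-2.38 V) = 4.76 V.
4.76 V / 429 µV = 11100. Since 2^13 = 8192 and 2^14 = 16384, N = 14.
Step size = 4.76/16384 V = 290.53 µV.
V_rms = LSB/√12 = 83.9 µV.

83.9 µV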